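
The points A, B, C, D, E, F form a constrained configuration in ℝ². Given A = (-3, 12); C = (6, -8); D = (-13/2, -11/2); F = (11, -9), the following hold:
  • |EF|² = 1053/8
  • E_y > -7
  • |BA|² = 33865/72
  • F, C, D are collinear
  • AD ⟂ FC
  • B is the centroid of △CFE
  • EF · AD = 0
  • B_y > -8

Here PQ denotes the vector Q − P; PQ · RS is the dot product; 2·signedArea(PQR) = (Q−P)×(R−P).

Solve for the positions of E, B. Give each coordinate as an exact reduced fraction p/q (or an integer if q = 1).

1. E_x = -1/4  [line 7/2·x + 35/2·y + 119 = 0 ∩ |EF|² = 1053/8]
2. E_y = -27/4  [line 7/2·x + 35/2·y + 119 = 0 ∩ |EF|² = 1053/8]
   → E = (-1/4, -27/4)
3. B_x = 67/12  [B is the centroid of △CFE]
4. B_y = -95/12  [B is the centroid of △CFE]
   → B = (67/12, -95/12)

B = (67/12, -95/12)
E = (-1/4, -27/4)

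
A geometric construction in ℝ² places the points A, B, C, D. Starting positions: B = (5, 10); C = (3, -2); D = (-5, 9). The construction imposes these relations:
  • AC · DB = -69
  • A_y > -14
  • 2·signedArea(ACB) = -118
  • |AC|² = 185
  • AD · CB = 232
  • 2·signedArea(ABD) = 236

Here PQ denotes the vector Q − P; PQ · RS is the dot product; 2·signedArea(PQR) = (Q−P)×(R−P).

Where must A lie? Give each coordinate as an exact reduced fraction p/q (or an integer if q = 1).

A = (11, -13)

1. A_x = 11  [AC · DB = -69 ∩ 2·signedArea(ABD) = 236]
2. A_y = -13  [AC · DB = -69 ∩ 2·signedArea(ABD) = 236]
   → A = (11, -13)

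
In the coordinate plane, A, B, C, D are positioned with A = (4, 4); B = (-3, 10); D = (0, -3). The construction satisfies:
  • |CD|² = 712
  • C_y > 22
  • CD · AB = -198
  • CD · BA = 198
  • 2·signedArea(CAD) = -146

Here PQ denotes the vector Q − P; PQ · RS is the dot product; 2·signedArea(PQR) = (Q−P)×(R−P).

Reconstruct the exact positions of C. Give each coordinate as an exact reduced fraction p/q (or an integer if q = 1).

1. C_x = -6  [CD · AB = -198 ∩ 2·signedArea(CAD) = -146]
2. C_y = 23  [CD · AB = -198 ∩ 2·signedArea(CAD) = -146]
   → C = (-6, 23)

C = (-6, 23)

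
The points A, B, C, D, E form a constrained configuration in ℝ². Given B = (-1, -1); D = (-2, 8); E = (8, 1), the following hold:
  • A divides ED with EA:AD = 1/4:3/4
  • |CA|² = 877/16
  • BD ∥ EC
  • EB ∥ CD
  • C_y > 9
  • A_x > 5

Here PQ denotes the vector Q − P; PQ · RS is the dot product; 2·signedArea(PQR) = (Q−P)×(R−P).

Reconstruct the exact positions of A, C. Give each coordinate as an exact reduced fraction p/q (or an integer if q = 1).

A = (11/2, 11/4)
C = (7, 10)

1. A_x = 11/2  [A divides ED with EA:AD = 1/4:3/4]
2. A_y = 11/4  [A divides ED with EA:AD = 1/4:3/4]
   → A = (11/2, 11/4)
3. C_x = 7  [EB ∥ CD ∩ BD ∥ EC]
4. C_y = 10  [EB ∥ CD ∩ BD ∥ EC]
   → C = (7, 10)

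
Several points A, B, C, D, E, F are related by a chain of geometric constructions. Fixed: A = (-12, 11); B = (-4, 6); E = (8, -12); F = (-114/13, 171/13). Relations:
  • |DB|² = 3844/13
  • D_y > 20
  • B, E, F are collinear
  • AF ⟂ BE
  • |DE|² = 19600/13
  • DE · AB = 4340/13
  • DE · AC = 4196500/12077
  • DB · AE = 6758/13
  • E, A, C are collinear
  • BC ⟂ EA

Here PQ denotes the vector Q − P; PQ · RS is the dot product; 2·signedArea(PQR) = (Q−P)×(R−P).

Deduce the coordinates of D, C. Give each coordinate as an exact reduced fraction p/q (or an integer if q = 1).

1. D_x = -176/13  [DB · AE = 6758/13 ∩ DE · AB = 4340/13]
2. D_y = 264/13  [DB · AE = 6758/13 ∩ DE · AB = 4340/13]
   → D = (-176/13, 264/13)
3. C_x = -5648/929  [E, A, C are collinear ∩ BC ⟂ EA]
4. C_y = 3894/929  [E, A, C are collinear ∩ BC ⟂ EA]
   → C = (-5648/929, 3894/929)

C = (-5648/929, 3894/929)
D = (-176/13, 264/13)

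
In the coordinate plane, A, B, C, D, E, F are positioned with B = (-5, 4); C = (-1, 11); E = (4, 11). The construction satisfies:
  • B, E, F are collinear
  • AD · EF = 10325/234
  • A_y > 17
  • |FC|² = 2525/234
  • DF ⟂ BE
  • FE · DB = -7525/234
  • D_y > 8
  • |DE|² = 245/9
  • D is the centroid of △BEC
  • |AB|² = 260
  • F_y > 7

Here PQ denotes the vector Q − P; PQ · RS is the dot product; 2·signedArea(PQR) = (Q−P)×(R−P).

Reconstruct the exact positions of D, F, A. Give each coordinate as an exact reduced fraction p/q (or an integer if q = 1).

A = (3, 18)
D = (-2/3, 26/3)
F = (-1/26, 613/78)

1. D_x = -2/3  [D is the centroid of △BEC]
2. D_y = 26/3  [D is the centroid of △BEC]
   → D = (-2/3, 26/3)
3. F_x = -1/26  [B, E, F are collinear ∩ DF ⟂ BE]
4. F_y = 613/78  [B, E, F are collinear ∩ DF ⟂ BE]
   → F = (-1/26, 613/78)
5. A_x = 3  [line 105/26·x + 245/78·y + -1785/26 = 0 ∩ |AB|² = 260]
6. A_y = 18  [line 105/26·x + 245/78·y + -1785/26 = 0 ∩ |AB|² = 260]
   → A = (3, 18)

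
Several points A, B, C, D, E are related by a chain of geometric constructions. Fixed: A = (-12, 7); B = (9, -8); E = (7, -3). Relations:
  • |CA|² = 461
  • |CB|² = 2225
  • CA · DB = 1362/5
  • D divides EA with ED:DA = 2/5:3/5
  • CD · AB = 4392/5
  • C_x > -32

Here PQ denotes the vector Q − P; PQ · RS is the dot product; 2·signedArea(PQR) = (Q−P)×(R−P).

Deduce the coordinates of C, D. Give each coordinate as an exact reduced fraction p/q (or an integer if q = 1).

C = (-31, 17)
D = (-3/5, 1)

1. D_x = -3/5  [D divides EA with ED:DA = 2/5:3/5]
2. D_y = 1  [D divides EA with ED:DA = 2/5:3/5]
   → D = (-3/5, 1)
3. C_x = -31  [CD · AB = 4392/5 ∩ CA · DB = 1362/5]
4. C_y = 17  [CD · AB = 4392/5 ∩ CA · DB = 1362/5]
   → C = (-31, 17)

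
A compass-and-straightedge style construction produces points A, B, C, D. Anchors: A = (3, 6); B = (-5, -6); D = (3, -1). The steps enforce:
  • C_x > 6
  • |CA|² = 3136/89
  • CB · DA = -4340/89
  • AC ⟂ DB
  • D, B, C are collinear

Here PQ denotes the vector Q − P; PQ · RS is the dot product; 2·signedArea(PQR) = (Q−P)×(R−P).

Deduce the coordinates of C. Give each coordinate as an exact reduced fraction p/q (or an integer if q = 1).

1. C_x = 547/89  [D, B, C are collinear ∩ AC ⟂ DB]
2. C_y = 86/89  [D, B, C are collinear ∩ AC ⟂ DB]
   → C = (547/89, 86/89)

C = (547/89, 86/89)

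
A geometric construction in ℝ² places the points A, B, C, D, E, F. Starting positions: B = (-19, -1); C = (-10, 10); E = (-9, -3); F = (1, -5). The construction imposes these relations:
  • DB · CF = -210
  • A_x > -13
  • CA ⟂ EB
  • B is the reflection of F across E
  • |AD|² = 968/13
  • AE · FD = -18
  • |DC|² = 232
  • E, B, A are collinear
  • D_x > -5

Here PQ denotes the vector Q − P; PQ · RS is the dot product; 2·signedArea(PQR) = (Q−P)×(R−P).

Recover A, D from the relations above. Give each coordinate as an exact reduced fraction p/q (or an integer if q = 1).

A = (-162/13, -30/13)
D = (-4, -4)

1. A_x = -162/13  [E, B, A are collinear ∩ CA ⟂ EB]
2. A_y = -30/13  [E, B, A are collinear ∩ CA ⟂ EB]
   → A = (-162/13, -30/13)
3. D_x = -4  [DB · CF = -210 ∩ AE · FD = -18]
4. D_y = -4  [DB · CF = -210 ∩ AE · FD = -18]
   → D = (-4, -4)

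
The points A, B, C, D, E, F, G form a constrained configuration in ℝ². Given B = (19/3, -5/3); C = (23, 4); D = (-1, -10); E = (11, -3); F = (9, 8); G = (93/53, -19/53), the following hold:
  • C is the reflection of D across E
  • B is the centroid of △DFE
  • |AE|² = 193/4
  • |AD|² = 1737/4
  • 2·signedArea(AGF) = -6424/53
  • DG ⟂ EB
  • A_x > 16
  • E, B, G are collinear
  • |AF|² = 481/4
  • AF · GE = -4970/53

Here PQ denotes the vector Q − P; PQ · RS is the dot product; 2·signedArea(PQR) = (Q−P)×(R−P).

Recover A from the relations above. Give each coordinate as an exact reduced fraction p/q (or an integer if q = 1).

1. A_x = 17  [AF · GE = -4970/53 ∩ 2·signedArea(AGF) = -6424/53]
2. A_y = 1/2  [AF · GE = -4970/53 ∩ 2·signedArea(AGF) = -6424/53]
   → A = (17, 1/2)

A = (17, 1/2)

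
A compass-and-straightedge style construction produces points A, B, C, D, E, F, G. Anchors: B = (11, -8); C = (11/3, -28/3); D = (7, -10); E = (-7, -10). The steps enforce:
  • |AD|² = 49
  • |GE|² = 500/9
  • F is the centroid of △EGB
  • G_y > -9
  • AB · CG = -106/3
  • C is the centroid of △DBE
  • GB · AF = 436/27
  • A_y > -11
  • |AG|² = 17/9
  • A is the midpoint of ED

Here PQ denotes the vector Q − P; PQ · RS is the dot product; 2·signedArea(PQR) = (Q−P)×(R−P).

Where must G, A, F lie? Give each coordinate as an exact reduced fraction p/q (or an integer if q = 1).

A = (0, -10)
F = (13/9, -80/9)
G = (1/3, -26/3)

1. A_x = 0  [A is the midpoint of ED]
2. A_y = -10  [A is the midpoint of ED]
   → A = (0, -10)
3. G_x = 1/3  [line 11·x + 2·y + 41/3 = 0 ∩ |GE|² = 500/9]
4. G_y = -26/3  [line 11·x + 2·y + 41/3 = 0 ∩ |GE|² = 500/9]
   → G = (1/3, -26/3)
5. F_x = 13/9  [GB · AF = 436/27 ∩ F is the centroid of △EGB]
6. F_y = -80/9  [GB · AF = 436/27 ∩ F is the centroid of △EGB]
   → F = (13/9, -80/9)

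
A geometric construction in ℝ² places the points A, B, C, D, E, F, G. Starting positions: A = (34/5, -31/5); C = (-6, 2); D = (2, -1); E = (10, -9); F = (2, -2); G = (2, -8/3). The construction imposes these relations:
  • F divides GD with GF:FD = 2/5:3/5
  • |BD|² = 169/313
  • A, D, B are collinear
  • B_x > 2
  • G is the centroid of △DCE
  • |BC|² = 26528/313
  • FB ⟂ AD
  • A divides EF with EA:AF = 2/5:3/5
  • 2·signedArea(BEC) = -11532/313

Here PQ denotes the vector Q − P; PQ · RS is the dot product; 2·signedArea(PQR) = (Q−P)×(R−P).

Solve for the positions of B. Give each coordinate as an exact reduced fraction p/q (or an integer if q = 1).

1. B_x = 782/313  [A, D, B are collinear ∩ FB ⟂ AD]
2. B_y = -482/313  [A, D, B are collinear ∩ FB ⟂ AD]
   → B = (782/313, -482/313)

B = (782/313, -482/313)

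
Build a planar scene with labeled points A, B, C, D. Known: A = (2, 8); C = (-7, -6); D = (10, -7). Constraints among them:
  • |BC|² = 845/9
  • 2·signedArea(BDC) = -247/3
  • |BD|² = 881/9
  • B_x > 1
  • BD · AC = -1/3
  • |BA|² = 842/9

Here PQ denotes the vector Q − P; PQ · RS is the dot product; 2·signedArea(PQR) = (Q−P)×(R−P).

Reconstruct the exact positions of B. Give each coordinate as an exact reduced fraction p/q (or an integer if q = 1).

B = (5/3, -5/3)

1. B_x = 5/3  [BD · AC = -1/3 ∩ 2·signedArea(BDC) = -247/3]
2. B_y = -5/3  [BD · AC = -1/3 ∩ 2·signedArea(BDC) = -247/3]
   → B = (5/3, -5/3)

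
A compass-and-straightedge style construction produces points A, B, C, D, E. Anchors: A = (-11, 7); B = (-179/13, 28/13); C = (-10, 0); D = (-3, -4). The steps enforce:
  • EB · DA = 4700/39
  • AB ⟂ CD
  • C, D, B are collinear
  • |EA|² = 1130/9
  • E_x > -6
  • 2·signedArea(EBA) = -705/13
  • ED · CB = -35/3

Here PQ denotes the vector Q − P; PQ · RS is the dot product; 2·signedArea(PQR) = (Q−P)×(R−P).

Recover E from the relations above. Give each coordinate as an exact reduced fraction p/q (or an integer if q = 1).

1. E_x = -16/3  [EB · DA = 4700/39 ∩ 2·signedArea(EBA) = -705/13]
2. E_y = -8/3  [EB · DA = 4700/39 ∩ 2·signedArea(EBA) = -705/13]
   → E = (-16/3, -8/3)

E = (-16/3, -8/3)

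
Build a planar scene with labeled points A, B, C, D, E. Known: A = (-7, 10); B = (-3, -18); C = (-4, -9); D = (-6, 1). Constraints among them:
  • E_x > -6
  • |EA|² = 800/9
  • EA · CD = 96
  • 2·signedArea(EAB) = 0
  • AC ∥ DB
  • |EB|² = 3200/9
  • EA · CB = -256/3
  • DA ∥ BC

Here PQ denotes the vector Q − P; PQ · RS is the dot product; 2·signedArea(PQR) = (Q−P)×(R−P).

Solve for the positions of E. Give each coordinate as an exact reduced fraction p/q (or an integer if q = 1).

E = (-17/3, 2/3)

1. E_x = -17/3  [2·signedArea(EAB) = 0 ∩ EA · CD = 96]
2. E_y = 2/3  [2·signedArea(EAB) = 0 ∩ EA · CD = 96]
   → E = (-17/3, 2/3)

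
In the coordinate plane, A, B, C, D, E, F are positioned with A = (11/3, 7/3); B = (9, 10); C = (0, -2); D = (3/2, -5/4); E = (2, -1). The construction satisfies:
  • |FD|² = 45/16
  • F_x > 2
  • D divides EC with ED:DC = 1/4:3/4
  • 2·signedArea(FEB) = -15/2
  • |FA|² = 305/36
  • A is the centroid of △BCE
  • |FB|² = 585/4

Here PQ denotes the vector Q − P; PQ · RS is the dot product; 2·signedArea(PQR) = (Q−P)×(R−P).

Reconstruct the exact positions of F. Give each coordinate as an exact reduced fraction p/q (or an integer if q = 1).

F = (3, -1/2)

1. F_x = 3  [line -11·x + 7·y + 73/2 = 0 ∩ |FD|² = 45/16]
2. F_y = -1/2  [line -11·x + 7·y + 73/2 = 0 ∩ |FD|² = 45/16]
   → F = (3, -1/2)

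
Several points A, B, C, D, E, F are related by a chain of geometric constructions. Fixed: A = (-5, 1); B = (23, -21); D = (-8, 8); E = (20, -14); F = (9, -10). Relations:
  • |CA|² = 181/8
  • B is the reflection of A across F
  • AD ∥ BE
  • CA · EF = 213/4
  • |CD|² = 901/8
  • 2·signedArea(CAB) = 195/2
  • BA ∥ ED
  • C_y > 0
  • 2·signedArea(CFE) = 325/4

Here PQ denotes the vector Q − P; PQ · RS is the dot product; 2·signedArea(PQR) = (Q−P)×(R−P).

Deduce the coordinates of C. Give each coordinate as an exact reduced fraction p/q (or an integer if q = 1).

C = (-1/4, 3/4)

1. C_x = -1/4  [2·signedArea(CAB) = 195/2 ∩ CA · EF = 213/4]
2. C_y = 3/4  [2·signedArea(CAB) = 195/2 ∩ CA · EF = 213/4]
   → C = (-1/4, 3/4)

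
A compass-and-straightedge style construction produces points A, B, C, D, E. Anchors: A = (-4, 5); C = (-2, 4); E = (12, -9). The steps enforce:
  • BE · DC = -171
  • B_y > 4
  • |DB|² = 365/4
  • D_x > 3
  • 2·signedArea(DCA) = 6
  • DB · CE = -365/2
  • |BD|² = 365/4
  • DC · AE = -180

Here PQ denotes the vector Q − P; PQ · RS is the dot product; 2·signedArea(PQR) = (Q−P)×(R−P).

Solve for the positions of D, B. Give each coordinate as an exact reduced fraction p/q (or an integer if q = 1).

B = (-3, 9/2)
D = (4, -2)

1. D_x = 4  [DC · AE = -180 ∩ 2·signedArea(DCA) = 6]
2. D_y = -2  [DC · AE = -180 ∩ 2·signedArea(DCA) = 6]
   → D = (4, -2)
3. B_x = -3  [BE · DC = -171 ∩ DB · CE = -365/2]
4. B_y = 9/2  [BE · DC = -171 ∩ DB · CE = -365/2]
   → B = (-3, 9/2)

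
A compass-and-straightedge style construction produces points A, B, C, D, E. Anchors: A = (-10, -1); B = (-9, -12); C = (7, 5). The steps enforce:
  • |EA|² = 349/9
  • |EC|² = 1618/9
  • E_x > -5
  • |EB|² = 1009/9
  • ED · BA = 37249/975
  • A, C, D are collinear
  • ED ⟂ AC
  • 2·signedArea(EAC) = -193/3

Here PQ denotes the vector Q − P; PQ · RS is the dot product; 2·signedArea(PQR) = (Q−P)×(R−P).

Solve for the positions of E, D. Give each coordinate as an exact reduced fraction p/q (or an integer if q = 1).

D = (-1686/325, 227/325)
E = (-4, -8/3)

1. E_x = -4  [line -6·x + 17·y + 64/3 = 0 ∩ |EA|² = 349/9]
2. E_y = -8/3  [line -6·x + 17·y + 64/3 = 0 ∩ |EA|² = 349/9]
   → E = (-4, -8/3)
3. D_x = -1686/325  [A, C, D are collinear ∩ ED ⟂ AC]
4. D_y = 227/325  [A, C, D are collinear ∩ ED ⟂ AC]
   → D = (-1686/325, 227/325)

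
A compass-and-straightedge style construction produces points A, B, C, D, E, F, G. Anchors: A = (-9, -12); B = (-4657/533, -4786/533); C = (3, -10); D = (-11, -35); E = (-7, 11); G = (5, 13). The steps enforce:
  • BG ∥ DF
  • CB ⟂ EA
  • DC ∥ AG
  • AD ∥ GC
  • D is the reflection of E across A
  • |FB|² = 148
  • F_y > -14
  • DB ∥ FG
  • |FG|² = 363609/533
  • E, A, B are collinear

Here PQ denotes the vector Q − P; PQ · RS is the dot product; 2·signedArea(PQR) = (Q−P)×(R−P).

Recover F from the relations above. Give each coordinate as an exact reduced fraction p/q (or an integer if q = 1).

F = (1459/533, -6940/533)

1. F_x = 1459/533  [DB ∥ FG ∩ BG ∥ DF]
2. F_y = -6940/533  [DB ∥ FG ∩ BG ∥ DF]
   → F = (1459/533, -6940/533)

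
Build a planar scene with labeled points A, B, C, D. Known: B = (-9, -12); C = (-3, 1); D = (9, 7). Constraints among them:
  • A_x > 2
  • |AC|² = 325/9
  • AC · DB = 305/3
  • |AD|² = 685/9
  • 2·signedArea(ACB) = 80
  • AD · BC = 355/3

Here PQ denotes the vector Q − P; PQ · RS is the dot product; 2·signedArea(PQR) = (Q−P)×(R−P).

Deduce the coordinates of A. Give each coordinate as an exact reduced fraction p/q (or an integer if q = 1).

A = (3, 2/3)

1. A_x = 3  [AC · DB = 305/3 ∩ 2·signedArea(ACB) = 80]
2. A_y = 2/3  [AC · DB = 305/3 ∩ 2·signedArea(ACB) = 80]
   → A = (3, 2/3)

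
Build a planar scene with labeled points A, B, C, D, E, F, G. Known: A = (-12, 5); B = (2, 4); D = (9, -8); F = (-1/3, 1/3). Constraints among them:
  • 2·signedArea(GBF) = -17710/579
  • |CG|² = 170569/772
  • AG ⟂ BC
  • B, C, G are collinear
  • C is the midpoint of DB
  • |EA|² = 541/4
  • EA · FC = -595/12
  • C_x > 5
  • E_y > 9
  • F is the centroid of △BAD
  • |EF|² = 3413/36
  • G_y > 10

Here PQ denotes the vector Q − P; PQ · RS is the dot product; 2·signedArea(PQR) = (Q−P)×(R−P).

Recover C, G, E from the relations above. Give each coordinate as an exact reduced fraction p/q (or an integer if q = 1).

C = (11/2, -2)
E = (-3/2, 10)
G = (-384/193, 2092/193)

1. C_x = 11/2  [C is the midpoint of DB]
2. C_y = -2  [C is the midpoint of DB]
   → C = (11/2, -2)
3. G_x = -384/193  [B, C, G are collinear ∩ AG ⟂ BC]
4. G_y = 2092/193  [B, C, G are collinear ∩ AG ⟂ BC]
   → G = (-384/193, 2092/193)
5. E_x = -3/2  [line -35/6·x + 7/3·y + -385/12 = 0 ∩ |EA|² = 541/4]
6. E_y = 10  [line -35/6·x + 7/3·y + -385/12 = 0 ∩ |EA|² = 541/4]
   → E = (-3/2, 10)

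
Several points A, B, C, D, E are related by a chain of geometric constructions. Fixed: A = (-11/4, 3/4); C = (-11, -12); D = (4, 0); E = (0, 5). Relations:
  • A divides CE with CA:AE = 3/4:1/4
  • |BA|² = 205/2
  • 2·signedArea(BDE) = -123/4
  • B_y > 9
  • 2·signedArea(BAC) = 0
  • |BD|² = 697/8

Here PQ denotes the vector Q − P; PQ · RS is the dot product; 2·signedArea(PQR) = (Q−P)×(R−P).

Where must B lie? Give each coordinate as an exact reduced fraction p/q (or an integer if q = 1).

B = (11/4, 37/4)

1. B_x = 11/4  [2·signedArea(BAC) = 0 ∩ 2·signedArea(BDE) = -123/4]
2. B_y = 37/4  [2·signedArea(BAC) = 0 ∩ 2·signedArea(BDE) = -123/4]
   → B = (11/4, 37/4)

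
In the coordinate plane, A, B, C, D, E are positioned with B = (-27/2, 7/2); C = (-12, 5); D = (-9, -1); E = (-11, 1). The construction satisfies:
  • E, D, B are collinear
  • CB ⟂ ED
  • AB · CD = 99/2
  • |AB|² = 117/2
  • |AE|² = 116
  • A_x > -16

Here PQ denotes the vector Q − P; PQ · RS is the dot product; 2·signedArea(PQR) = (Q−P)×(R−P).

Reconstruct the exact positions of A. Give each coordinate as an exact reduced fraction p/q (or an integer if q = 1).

A = (-15, 11)

1. A_x = -15  [line -3·x + 6·y + -111 = 0 ∩ |AB|² = 117/2]
2. A_y = 11  [line -3·x + 6·y + -111 = 0 ∩ |AB|² = 117/2]
   → A = (-15, 11)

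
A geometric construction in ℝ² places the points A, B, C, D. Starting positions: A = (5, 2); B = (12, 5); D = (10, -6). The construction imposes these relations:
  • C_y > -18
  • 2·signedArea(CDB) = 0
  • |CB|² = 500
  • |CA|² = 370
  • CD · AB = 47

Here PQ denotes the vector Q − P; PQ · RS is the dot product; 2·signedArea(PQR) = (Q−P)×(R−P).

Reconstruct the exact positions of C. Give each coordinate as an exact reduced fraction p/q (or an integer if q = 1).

C = (8, -17)

1. C_x = 8  [2·signedArea(CDB) = 0 ∩ CD · AB = 47]
2. C_y = -17  [2·signedArea(CDB) = 0 ∩ CD · AB = 47]
   → C = (8, -17)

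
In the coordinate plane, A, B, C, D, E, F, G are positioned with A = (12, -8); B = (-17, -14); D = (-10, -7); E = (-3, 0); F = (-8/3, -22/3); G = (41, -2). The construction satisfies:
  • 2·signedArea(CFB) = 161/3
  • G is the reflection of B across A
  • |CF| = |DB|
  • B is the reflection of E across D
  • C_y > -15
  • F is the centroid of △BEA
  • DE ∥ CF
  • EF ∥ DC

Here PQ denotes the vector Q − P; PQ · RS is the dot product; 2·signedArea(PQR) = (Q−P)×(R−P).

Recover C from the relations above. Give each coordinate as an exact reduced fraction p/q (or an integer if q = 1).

1. C_x = -29/3  [DE ∥ CF ∩ EF ∥ DC]
2. C_y = -43/3  [DE ∥ CF ∩ EF ∥ DC]
   → C = (-29/3, -43/3)

C = (-29/3, -43/3)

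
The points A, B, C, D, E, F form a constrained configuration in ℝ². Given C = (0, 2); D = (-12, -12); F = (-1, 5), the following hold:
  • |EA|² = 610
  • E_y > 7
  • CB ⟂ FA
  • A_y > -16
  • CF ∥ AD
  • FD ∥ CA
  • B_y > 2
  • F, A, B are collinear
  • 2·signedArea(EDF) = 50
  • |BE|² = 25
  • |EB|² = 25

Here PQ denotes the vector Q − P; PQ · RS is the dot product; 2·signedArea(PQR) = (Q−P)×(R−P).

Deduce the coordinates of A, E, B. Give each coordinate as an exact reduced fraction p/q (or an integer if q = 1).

1. A_x = -11  [CF ∥ AD ∩ FD ∥ CA]
2. A_y = -15  [CF ∥ AD ∩ FD ∥ CA]
   → A = (-11, -15)
3. E_x = -2  [line -17·x + 11·y + -122 = 0 ∩ |EA|² = 610]
4. E_y = 8  [line -17·x + 11·y + -122 = 0 ∩ |EA|² = 610]
   → E = (-2, 8)
5. B_x = -2  [F, A, B are collinear ∩ CB ⟂ FA]
6. B_y = 3  [F, A, B are collinear ∩ CB ⟂ FA]
   → B = (-2, 3)

A = (-11, -15)
B = (-2, 3)
E = (-2, 8)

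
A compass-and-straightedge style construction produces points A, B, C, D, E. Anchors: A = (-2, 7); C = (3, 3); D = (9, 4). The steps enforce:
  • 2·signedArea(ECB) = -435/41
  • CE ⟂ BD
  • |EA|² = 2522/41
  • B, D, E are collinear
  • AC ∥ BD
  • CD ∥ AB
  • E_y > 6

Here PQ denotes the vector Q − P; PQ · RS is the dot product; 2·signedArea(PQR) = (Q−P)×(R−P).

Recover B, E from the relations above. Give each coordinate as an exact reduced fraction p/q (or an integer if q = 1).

1. B_x = 4  [AC ∥ BD ∩ CD ∥ AB]
2. B_y = 8  [AC ∥ BD ∩ CD ∥ AB]
   → B = (4, 8)
3. E_x = 239/41  [B, D, E are collinear ∩ CE ⟂ BD]
4. E_y = 268/41  [B, D, E are collinear ∩ CE ⟂ BD]
   → E = (239/41, 268/41)

B = (4, 8)
E = (239/41, 268/41)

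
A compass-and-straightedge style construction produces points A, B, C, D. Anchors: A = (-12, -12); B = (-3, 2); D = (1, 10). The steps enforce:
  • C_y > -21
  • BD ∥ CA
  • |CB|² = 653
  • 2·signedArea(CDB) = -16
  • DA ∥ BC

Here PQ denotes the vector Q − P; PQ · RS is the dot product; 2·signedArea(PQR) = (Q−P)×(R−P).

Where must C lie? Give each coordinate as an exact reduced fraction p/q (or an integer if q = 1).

C = (-16, -20)

1. C_x = -16  [BD ∥ CA ∩ DA ∥ BC]
2. C_y = -20  [BD ∥ CA ∩ DA ∥ BC]
   → C = (-16, -20)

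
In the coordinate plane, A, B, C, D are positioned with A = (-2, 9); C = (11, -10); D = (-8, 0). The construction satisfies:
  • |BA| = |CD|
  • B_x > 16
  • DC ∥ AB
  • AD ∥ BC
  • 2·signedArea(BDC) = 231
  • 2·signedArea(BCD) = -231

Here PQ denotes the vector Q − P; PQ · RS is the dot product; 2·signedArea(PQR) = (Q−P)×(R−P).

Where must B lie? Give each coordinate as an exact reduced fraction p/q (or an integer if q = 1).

1. B_x = 17  [AD ∥ BC ∩ DC ∥ AB]
2. B_y = -1  [AD ∥ BC ∩ DC ∥ AB]
   → B = (17, -1)

B = (17, -1)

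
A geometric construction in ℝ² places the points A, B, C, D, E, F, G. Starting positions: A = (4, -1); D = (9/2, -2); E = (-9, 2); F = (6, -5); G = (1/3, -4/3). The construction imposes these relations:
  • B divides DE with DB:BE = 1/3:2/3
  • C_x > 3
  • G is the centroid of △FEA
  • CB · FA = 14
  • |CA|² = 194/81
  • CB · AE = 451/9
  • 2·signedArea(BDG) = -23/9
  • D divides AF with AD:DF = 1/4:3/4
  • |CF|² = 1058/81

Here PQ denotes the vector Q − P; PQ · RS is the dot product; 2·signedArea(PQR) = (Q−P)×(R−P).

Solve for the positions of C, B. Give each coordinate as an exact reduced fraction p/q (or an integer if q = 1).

1. B_x = 0  [B divides DE with DB:BE = 1/3:2/3]
2. B_y = -2/3  [B divides DE with DB:BE = 1/3:2/3]
   → B = (0, -2/3)
3. C_x = 31/9  [CB · FA = 14 ∩ CB · AE = 451/9]
4. C_y = -22/9  [CB · FA = 14 ∩ CB · AE = 451/9]
   → C = (31/9, -22/9)

B = (0, -2/3)
C = (31/9, -22/9)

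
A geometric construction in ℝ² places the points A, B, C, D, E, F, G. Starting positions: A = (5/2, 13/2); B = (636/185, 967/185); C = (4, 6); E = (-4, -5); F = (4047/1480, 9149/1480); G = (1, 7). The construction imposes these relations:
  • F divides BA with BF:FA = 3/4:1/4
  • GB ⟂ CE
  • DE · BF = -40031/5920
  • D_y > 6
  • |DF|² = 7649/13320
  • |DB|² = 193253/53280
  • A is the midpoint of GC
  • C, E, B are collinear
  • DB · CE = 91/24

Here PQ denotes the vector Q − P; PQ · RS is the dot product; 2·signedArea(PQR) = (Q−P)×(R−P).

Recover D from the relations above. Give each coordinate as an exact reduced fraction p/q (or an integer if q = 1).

D = (9227/4440, 29129/4440)

1. D_x = 9227/4440  [DE · BF = -40031/5920 ∩ DB · CE = 91/24]
2. D_y = 29129/4440  [DE · BF = -40031/5920 ∩ DB · CE = 91/24]
   → D = (9227/4440, 29129/4440)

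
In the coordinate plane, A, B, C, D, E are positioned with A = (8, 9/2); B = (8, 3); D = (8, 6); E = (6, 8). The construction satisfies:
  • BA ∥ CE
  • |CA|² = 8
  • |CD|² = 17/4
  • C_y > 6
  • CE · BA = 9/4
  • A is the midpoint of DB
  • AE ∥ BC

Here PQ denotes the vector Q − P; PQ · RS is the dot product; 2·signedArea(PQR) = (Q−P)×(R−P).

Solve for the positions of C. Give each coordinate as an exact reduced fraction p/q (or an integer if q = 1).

1. C_x = 6  [BA ∥ CE ∩ AE ∥ BC]
2. C_y = 13/2  [BA ∥ CE ∩ AE ∥ BC]
   → C = (6, 13/2)

C = (6, 13/2)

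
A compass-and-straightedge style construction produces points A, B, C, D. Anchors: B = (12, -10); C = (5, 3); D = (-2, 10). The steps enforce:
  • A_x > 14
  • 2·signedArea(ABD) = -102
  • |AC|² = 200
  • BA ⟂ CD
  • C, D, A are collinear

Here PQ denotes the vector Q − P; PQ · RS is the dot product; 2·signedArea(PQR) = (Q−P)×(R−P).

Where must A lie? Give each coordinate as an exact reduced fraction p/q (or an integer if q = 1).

1. A_x = 15  [C, D, A are collinear ∩ BA ⟂ CD]
2. A_y = -7  [C, D, A are collinear ∩ BA ⟂ CD]
   → A = (15, -7)

A = (15, -7)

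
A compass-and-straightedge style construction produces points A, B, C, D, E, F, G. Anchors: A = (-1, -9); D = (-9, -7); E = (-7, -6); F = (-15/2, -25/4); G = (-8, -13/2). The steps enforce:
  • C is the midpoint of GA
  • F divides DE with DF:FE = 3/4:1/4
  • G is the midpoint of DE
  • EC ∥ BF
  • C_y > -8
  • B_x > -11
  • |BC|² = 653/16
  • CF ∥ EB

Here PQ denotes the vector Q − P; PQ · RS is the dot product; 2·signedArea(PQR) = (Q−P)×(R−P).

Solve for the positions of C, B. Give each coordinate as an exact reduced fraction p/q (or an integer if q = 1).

B = (-10, -9/2)
C = (-9/2, -31/4)

1. C_x = -9/2  [C is the midpoint of GA]
2. C_y = -31/4  [C is the midpoint of GA]
   → C = (-9/2, -31/4)
3. B_x = -10  [EC ∥ BF ∩ CF ∥ EB]
4. B_y = -9/2  [EC ∥ BF ∩ CF ∥ EB]
   → B = (-10, -9/2)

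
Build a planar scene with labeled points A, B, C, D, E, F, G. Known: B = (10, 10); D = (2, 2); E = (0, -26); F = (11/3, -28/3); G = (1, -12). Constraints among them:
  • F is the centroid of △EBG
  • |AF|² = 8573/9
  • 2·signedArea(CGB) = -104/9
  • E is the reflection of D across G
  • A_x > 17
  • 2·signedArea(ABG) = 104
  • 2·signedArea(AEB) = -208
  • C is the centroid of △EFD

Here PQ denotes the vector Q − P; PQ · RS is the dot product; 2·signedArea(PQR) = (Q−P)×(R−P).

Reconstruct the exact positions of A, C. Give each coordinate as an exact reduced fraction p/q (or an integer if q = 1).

1. A_x = 18  [2·signedArea(ABG) = 104 ∩ 2·signedArea(AEB) = -208]
2. A_y = 18  [2·signedArea(ABG) = 104 ∩ 2·signedArea(AEB) = -208]
   → A = (18, 18)
3. C_x = 17/9  [C is the centroid of △EFD]
4. C_y = -100/9  [C is the centroid of △EFD]
   → C = (17/9, -100/9)

A = (18, 18)
C = (17/9, -100/9)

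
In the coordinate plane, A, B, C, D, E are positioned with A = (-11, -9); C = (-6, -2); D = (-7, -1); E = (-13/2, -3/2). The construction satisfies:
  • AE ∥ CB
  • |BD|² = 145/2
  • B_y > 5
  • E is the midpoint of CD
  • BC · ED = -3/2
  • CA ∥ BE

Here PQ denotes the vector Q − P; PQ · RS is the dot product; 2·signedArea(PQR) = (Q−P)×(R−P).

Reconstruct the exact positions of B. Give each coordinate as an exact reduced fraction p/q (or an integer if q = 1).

1. B_x = -3/2  [CA ∥ BE ∩ AE ∥ CB]
2. B_y = 11/2  [CA ∥ BE ∩ AE ∥ CB]
   → B = (-3/2, 11/2)

B = (-3/2, 11/2)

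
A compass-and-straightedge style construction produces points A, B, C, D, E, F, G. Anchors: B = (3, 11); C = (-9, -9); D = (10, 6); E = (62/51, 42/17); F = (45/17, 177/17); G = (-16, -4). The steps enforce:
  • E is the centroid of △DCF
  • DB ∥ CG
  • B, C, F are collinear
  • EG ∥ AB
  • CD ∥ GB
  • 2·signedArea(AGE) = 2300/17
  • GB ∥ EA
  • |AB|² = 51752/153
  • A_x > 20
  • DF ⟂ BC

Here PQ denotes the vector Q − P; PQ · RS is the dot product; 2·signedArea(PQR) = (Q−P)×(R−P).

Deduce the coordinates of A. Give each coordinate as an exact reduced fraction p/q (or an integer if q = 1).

A = (1031/51, 297/17)

1. A_x = 1031/51  [EG ∥ AB ∩ GB ∥ EA]
2. A_y = 297/17  [EG ∥ AB ∩ GB ∥ EA]
   → A = (1031/51, 297/17)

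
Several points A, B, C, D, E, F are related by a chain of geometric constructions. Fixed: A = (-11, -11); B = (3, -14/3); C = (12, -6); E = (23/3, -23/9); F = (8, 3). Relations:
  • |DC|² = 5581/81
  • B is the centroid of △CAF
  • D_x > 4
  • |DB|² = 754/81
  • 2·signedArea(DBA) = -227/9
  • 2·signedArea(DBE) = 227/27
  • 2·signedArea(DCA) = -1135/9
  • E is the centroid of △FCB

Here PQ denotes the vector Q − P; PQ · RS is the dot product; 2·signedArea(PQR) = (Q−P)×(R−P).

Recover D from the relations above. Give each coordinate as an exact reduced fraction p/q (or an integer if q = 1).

1. D_x = 14/3  [2·signedArea(DCA) = -1135/9 ∩ 2·signedArea(DBA) = -227/9]
2. D_y = -19/9  [2·signedArea(DCA) = -1135/9 ∩ 2·signedArea(DBA) = -227/9]
   → D = (14/3, -19/9)

D = (14/3, -19/9)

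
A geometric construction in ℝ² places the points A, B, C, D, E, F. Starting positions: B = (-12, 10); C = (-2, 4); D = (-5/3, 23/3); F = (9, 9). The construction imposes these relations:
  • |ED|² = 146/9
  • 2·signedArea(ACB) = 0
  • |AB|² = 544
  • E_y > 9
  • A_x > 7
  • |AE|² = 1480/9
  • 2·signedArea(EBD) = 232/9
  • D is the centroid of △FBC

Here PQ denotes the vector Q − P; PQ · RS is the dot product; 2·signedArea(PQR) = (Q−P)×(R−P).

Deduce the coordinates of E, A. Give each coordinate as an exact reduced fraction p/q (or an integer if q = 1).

1. A_x = 8  [line -6·x + -10·y + 28 = 0 ∩ |AB|² = 544]
2. A_y = -2  [line -6·x + -10·y + 28 = 0 ∩ |AB|² = 544]
   → A = (8, -2)
3. E_x = 2  [line 7/3·x + 31/3·y + -910/9 = 0 ∩ |AE|² = 1480/9]
4. E_y = 28/3  [line 7/3·x + 31/3·y + -910/9 = 0 ∩ |AE|² = 1480/9]
   → E = (2, 28/3)

A = (8, -2)
E = (2, 28/3)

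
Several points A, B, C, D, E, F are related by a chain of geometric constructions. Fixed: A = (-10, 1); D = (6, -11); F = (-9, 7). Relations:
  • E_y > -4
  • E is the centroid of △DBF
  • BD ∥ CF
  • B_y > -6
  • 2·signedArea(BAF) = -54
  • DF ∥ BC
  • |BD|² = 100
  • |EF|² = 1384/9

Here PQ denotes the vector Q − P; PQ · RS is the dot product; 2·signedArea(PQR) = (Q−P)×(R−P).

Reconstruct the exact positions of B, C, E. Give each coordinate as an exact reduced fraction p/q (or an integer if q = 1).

B = (-2, -5)
C = (-17, 13)
E = (-5/3, -3)

1. B_x = -2  [line -6·x + 1·y + -7 = 0 ∩ |BD|² = 100]
2. B_y = -5  [line -6·x + 1·y + -7 = 0 ∩ |BD|² = 100]
   → B = (-2, -5)
3. C_x = -17  [BD ∥ CF ∩ DF ∥ BC]
4. C_y = 13  [BD ∥ CF ∩ DF ∥ BC]
   → C = (-17, 13)
5. E_x = -5/3  [E is the centroid of △DBF]
6. E_y = -3  [E is the centroid of △DBF]
   → E = (-5/3, -3)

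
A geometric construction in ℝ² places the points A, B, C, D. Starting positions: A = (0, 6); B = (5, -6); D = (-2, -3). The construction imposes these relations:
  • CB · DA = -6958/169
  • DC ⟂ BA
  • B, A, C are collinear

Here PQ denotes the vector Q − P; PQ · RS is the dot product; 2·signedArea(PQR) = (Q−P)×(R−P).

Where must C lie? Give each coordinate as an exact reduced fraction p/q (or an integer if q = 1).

1. C_x = 490/169  [B, A, C are collinear ∩ DC ⟂ BA]
2. C_y = -162/169  [B, A, C are collinear ∩ DC ⟂ BA]
   → C = (490/169, -162/169)

C = (490/169, -162/169)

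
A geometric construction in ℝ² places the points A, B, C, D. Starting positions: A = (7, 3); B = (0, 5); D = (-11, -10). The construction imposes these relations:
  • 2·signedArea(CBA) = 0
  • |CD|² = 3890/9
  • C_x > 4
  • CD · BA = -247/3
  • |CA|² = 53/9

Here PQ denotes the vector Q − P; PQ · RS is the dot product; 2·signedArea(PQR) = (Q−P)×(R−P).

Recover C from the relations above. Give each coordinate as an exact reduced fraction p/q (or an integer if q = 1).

C = (14/3, 11/3)

1. C_x = 14/3  [2·signedArea(CBA) = 0 ∩ CD · BA = -247/3]
2. C_y = 11/3  [2·signedArea(CBA) = 0 ∩ CD · BA = -247/3]
   → C = (14/3, 11/3)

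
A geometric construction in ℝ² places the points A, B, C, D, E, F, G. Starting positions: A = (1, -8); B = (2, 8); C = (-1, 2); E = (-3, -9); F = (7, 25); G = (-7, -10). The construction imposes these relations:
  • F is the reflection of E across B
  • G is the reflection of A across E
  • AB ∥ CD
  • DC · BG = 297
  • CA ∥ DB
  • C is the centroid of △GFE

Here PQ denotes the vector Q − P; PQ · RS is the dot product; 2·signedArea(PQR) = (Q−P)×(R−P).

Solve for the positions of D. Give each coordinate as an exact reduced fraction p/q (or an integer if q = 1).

1. D_x = 0  [CA ∥ DB ∩ AB ∥ CD]
2. D_y = 18  [CA ∥ DB ∩ AB ∥ CD]
   → D = (0, 18)

D = (0, 18)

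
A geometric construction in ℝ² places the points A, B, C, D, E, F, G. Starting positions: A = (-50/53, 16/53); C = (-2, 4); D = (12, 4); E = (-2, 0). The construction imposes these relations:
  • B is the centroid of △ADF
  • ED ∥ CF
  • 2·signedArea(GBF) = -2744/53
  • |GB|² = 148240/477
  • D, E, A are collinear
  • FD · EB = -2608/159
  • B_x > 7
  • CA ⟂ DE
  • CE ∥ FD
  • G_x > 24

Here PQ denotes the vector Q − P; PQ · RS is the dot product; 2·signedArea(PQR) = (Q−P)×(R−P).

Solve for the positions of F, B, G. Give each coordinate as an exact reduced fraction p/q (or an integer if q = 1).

B = (1222/159, 652/159)
F = (12, 8)
G = (1322/53, 408/53)

1. F_x = 12  [CE ∥ FD ∩ ED ∥ CF]
2. F_y = 8  [CE ∥ FD ∩ ED ∥ CF]
   → F = (12, 8)
3. B_x = 1222/159  [B is the centroid of △ADF]
4. B_y = 652/159  [B is the centroid of △ADF]
   → B = (1222/159, 652/159)
5. G_x = 1322/53  [line -620/159·x + 686/159·y + 10184/159 = 0 ∩ |GB|² = 148240/477]
6. G_y = 408/53  [line -620/159·x + 686/159·y + 10184/159 = 0 ∩ |GB|² = 148240/477]
   → G = (1322/53, 408/53)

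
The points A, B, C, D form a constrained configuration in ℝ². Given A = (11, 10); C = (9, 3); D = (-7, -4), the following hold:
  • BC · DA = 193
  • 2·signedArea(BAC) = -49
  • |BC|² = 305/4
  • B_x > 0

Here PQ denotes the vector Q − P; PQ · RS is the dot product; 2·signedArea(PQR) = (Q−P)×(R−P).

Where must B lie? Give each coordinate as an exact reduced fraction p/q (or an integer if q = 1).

B = (1, -1/2)

1. B_x = 1  [2·signedArea(BAC) = -49 ∩ BC · DA = 193]
2. B_y = -1/2  [2·signedArea(BAC) = -49 ∩ BC · DA = 193]
   → B = (1, -1/2)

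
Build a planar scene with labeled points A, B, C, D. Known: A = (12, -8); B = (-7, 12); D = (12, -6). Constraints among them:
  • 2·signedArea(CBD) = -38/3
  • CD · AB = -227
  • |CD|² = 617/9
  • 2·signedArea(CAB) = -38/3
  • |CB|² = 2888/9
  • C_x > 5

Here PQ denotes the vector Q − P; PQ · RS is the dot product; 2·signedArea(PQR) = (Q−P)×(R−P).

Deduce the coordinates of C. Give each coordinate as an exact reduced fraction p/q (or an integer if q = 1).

1. C_x = 17/3  [2·signedArea(CBD) = -38/3 ∩ 2·signedArea(CAB) = -38/3]
2. C_y = -2/3  [2·signedArea(CBD) = -38/3 ∩ 2·signedArea(CAB) = -38/3]
   → C = (17/3, -2/3)

C = (17/3, -2/3)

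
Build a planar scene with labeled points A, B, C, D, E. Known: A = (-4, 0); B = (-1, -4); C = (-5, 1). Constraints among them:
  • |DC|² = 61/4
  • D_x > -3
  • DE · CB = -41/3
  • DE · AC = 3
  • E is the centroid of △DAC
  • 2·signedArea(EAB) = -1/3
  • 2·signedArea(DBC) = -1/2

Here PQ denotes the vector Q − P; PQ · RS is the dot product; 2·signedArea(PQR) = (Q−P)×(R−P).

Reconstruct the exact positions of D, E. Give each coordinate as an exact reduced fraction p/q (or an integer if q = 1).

D = (-5/2, -2)
E = (-23/6, -1/3)

1. D_x = -5/2  [line -5·x + -4·y + -41/2 = 0 ∩ |DC|² = 61/4]
2. D_y = -2  [line -5·x + -4·y + -41/2 = 0 ∩ |DC|² = 61/4]
   → D = (-5/2, -2)
3. E_x = -23/6  [DE · AC = 3 ∩ E is the centroid of △DAC]
4. E_y = -1/3  [DE · AC = 3 ∩ E is the centroid of △DAC]
   → E = (-23/6, -1/3)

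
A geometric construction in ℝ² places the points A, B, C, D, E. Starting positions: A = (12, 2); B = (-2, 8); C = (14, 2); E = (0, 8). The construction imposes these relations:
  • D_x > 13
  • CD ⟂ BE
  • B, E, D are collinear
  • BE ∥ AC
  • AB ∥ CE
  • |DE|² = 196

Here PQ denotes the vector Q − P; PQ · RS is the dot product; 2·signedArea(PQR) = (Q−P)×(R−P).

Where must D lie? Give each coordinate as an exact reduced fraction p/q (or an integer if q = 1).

D = (14, 8)

1. D_x = 14  [B, E, D are collinear ∩ CD ⟂ BE]
2. D_y = 8  [B, E, D are collinear ∩ CD ⟂ BE]
   → D = (14, 8)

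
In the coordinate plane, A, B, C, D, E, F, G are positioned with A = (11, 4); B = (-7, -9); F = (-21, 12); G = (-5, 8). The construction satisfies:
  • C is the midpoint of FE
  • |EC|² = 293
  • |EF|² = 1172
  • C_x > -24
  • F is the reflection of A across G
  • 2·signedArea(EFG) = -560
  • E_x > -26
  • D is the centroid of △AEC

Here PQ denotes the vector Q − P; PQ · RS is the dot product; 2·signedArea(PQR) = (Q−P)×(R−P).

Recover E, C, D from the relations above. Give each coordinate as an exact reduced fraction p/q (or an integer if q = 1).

1. E_x = -25  [line 4·x + 16·y + 452 = 0 ∩ |EF|² = 1172]
2. E_y = -22  [line 4·x + 16·y + 452 = 0 ∩ |EF|² = 1172]
   → E = (-25, -22)
3. C_x = -23  [C is the midpoint of FE]
4. C_y = -5  [C is the midpoint of FE]
   → C = (-23, -5)
5. D_x = -37/3  [D is the centroid of △AEC]
6. D_y = -23/3  [D is the centroid of △AEC]
   → D = (-37/3, -23/3)

C = (-23, -5)
D = (-37/3, -23/3)
E = (-25, -22)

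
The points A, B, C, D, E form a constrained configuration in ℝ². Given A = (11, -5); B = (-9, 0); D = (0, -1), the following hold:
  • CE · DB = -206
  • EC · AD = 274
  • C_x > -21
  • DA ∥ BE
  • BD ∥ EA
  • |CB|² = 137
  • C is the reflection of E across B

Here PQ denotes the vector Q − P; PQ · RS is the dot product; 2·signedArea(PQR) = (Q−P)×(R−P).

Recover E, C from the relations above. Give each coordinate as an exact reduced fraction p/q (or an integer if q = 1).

C = (-20, 4)
E = (2, -4)

1. E_x = 2  [BD ∥ EA ∩ DA ∥ BE]
2. E_y = -4  [BD ∥ EA ∩ DA ∥ BE]
   → E = (2, -4)
3. C_x = -20  [C is the reflection of E across B]
4. C_y = 4  [C is the reflection of E across B]
   → C = (-20, 4)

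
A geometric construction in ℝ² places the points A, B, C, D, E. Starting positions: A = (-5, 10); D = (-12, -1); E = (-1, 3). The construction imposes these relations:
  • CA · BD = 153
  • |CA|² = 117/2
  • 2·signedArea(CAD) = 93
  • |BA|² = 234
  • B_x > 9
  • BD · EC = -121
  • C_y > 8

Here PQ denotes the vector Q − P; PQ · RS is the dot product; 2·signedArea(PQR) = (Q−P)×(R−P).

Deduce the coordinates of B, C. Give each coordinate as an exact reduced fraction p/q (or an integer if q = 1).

B = (10, 7)
C = (5/2, 17/2)

1. C_x = 5/2  [line 11·x + -7·y + 32 = 0 ∩ |CA|² = 117/2]
2. C_y = 17/2  [line 11·x + -7·y + 32 = 0 ∩ |CA|² = 117/2]
   → C = (5/2, 17/2)
3. B_x = 10  [BD · EC = -121 ∩ CA · BD = 153]
4. B_y = 7  [BD · EC = -121 ∩ CA · BD = 153]
   → B = (10, 7)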